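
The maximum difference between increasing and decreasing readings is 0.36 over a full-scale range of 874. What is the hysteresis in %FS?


Hysteresis = (max difference / full scale) * 100%.
H = (0.36 / 874) * 100
H = 0.041 %FS

0.041 %FS


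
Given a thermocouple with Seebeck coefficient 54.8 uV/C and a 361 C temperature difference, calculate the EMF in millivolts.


The thermocouple output V = sensitivity * dT.
V = 54.8 uV/C * 361 C
V = 19782.8 uV
V = 19.783 mV

19.783 mV


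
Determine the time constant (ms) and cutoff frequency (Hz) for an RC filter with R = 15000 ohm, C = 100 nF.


Time constant: tau = R * C.
tau = 15000 * 1.00e-07 = 0.0015 s
tau = 1.5 ms
Cutoff frequency: fc = 1 / (2*pi*R*C).
fc = 1 / (2*pi*0.0015) = 106.1 Hz

tau = 1.5 ms, fc = 106.1 Hz


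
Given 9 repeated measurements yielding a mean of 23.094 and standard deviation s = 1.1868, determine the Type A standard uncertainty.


The standard uncertainty for Type A evaluation is u = s / sqrt(n).
u = 1.1868 / sqrt(9)
u = 1.1868 / 3.0
u = 0.3956

0.3956


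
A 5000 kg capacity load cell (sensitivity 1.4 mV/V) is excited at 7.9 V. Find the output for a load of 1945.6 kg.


Vout = rated_output * Vex * (load / capacity).
Vout = 1.4 * 7.9 * (1945.6 / 5000)
Vout = 1.4 * 7.9 * 0.38912
Vout = 4.304 mV

4.304 mV


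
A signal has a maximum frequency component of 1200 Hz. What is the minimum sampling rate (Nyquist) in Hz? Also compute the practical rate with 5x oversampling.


By Nyquist theorem, fs_min = 2 * fmax.
fs_min = 2 * 1200 = 2400 Hz
Practical rate = 5 * fs_min = 5 * 2400 = 12000 Hz

fs_min = 2400 Hz, fs_practical = 12000 Hz


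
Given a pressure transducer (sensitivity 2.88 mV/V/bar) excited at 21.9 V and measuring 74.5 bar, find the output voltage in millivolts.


Output = sensitivity * Vex * P.
Vout = 2.88 * 21.9 * 74.5
Vout = 63.072 * 74.5
Vout = 4698.86 mV

4698.86 mV


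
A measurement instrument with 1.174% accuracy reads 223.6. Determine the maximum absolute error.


Absolute error = (accuracy% / 100) * reading.
Error = (1.174 / 100) * 223.6
Error = 0.01174 * 223.6
Error = 2.6251

2.6251


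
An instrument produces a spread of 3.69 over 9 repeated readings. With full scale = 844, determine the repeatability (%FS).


Repeatability = (spread / full scale) * 100%.
R = (3.69 / 844) * 100
R = 0.437 %FS

0.437 %FS


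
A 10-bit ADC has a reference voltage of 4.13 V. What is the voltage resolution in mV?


The resolution (LSB) of an ADC is Vref / 2^n.
LSB = 4.13 / 2^10
LSB = 4.13 / 1024
LSB = 0.0040332 V = 4.03320312 mV

4.03320312 mV


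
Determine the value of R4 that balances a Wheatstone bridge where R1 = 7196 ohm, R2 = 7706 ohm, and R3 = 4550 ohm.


At balance: R1*R4 = R2*R3, so R4 = R2*R3/R1.
R4 = 7706 * 4550 / 7196
R4 = 35062300 / 7196
R4 = 4872.47 ohm

4872.47 ohm


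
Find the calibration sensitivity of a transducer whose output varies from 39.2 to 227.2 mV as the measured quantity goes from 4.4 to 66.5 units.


Sensitivity = (y2 - y1) / (x2 - x1).
S = (227.2 - 39.2) / (66.5 - 4.4)
S = 188.0 / 62.1
S = 3.0274 mV/unit

3.0274 mV/unit


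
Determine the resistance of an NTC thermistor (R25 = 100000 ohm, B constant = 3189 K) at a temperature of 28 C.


NTC thermistor equation: Rt = R25 * exp(B * (1/T - 1/T25)).
T in Kelvin: 301.15 K, T25 = 298.15 K
1/T - 1/T25 = 1/301.15 - 1/298.15 = -3.341e-05
B * (1/T - 1/T25) = 3189 * -3.341e-05 = -0.1066
Rt = 100000 * exp(-0.1066) = 89892.9 ohm

89892.9 ohm


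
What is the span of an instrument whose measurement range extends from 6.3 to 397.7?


Span = upper range - lower range.
Span = 397.7 - (6.3)
Span = 391.4

391.4


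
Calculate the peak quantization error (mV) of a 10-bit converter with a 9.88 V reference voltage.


The maximum quantization error is +/- LSB/2.
LSB = Vref / 2^n = 9.88 / 1024 = 0.00964844 V
Max error = LSB / 2 = 0.00964844 / 2 = 0.00482422 V
Max error = 4.8242 mV

4.8242 mV


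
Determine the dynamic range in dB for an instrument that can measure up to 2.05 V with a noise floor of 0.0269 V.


Dynamic range = 20 * log10(Vmax / Vnoise).
DR = 20 * log10(2.05 / 0.0269)
DR = 20 * log10(76.21)
DR = 37.64 dB

37.64 dB


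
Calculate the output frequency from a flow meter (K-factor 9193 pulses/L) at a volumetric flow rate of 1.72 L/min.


Frequency = K * Q / 60 (converting L/min to L/s).
f = 9193 * 1.72 / 60
f = 15811.96 / 60
f = 263.53 Hz

263.53 Hz


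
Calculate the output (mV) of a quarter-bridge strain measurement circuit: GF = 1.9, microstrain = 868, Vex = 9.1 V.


Quarter bridge output: Vout = (GF * epsilon * Vex) / 4.
Vout = (1.9 * 868e-6 * 9.1) / 4
Vout = 0.01500772 / 4 V
Vout = 0.00375193 V = 3.7519 mV

3.7519 mV


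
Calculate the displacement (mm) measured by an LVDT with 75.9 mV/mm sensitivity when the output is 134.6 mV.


Displacement = Vout / sensitivity.
d = 134.6 / 75.9
d = 1.773 mm

1.773 mm


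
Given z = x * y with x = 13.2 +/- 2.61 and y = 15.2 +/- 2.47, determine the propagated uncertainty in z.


For a product z = x*y, the relative uncertainty is:
uz/z = sqrt((ux/x)^2 + (uy/y)^2)
Relative uncertainties: ux/x = 2.61/13.2 = 0.197727
uy/y = 2.47/15.2 = 0.1625
z = 13.2 * 15.2 = 200.6
uz = 200.6 * sqrt(0.197727^2 + 0.1625^2) = 51.351

51.351


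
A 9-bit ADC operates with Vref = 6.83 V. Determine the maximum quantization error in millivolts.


The maximum quantization error is +/- LSB/2.
LSB = Vref / 2^n = 6.83 / 512 = 0.01333984 V
Max error = LSB / 2 = 0.01333984 / 2 = 0.00666992 V
Max error = 6.6699 mV

6.6699 mV


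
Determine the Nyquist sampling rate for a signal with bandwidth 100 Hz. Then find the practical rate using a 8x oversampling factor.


By Nyquist theorem, fs_min = 2 * fmax.
fs_min = 2 * 100 = 200 Hz
Practical rate = 8 * fs_min = 8 * 200 = 1600 Hz

fs_min = 200 Hz, fs_practical = 1600 Hz


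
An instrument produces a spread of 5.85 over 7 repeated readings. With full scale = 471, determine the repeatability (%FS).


Repeatability = (spread / full scale) * 100%.
R = (5.85 / 471) * 100
R = 1.242 %FS

1.242 %FS


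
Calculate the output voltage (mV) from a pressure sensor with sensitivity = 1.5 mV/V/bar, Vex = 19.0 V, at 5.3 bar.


Output = sensitivity * Vex * P.
Vout = 1.5 * 19.0 * 5.3
Vout = 28.5 * 5.3
Vout = 151.05 mV

151.05 mV


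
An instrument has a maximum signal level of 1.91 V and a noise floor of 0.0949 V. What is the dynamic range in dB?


Dynamic range = 20 * log10(Vmax / Vnoise).
DR = 20 * log10(1.91 / 0.0949)
DR = 20 * log10(20.13)
DR = 26.08 dB

26.08 dB


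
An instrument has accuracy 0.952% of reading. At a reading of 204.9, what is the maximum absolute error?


Absolute error = (accuracy% / 100) * reading.
Error = (0.952 / 100) * 204.9
Error = 0.00952 * 204.9
Error = 1.9506

1.9506


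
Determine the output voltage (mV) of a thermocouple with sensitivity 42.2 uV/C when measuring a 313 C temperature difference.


The thermocouple output V = sensitivity * dT.
V = 42.2 uV/C * 313 C
V = 13208.6 uV
V = 13.209 mV

13.209 mV


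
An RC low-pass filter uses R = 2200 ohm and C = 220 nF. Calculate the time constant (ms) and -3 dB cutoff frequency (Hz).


Time constant: tau = R * C.
tau = 2200 * 2.20e-07 = 0.000484 s
tau = 0.484 ms
Cutoff frequency: fc = 1 / (2*pi*R*C).
fc = 1 / (2*pi*0.000484) = 328.83 Hz

tau = 0.484 ms, fc = 328.83 Hz


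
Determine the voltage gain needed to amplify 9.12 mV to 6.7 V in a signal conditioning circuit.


Gain = Vout / Vin (converting to same units).
G = 6.7 V / 9.12 mV
G = 6700.0 mV / 9.12 mV
G = 734.65

734.65


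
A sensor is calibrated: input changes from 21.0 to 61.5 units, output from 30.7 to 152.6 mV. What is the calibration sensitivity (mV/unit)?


Sensitivity = (y2 - y1) / (x2 - x1).
S = (152.6 - 30.7) / (61.5 - 21.0)
S = 121.9 / 40.5
S = 3.0099 mV/unit

3.0099 mV/unit


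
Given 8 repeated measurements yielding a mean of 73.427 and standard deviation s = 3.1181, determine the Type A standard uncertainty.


The standard uncertainty for Type A evaluation is u = s / sqrt(n).
u = 3.1181 / sqrt(8)
u = 3.1181 / 2.8284
u = 1.1024

1.1024


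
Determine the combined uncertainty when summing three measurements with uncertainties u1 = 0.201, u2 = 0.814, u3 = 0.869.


For a sum of independent quantities, uc = sqrt(u1^2 + u2^2 + u3^2).
uc = sqrt(0.201^2 + 0.814^2 + 0.869^2)
uc = sqrt(0.040401 + 0.662596 + 0.755161)
uc = 1.2075

1.2075


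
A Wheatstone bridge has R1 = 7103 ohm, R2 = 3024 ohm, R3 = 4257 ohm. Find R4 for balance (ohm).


At balance: R1*R4 = R2*R3, so R4 = R2*R3/R1.
R4 = 3024 * 4257 / 7103
R4 = 12873168 / 7103
R4 = 1812.36 ohm

1812.36 ohm


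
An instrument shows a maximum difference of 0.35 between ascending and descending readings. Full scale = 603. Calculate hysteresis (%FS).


Hysteresis = (max difference / full scale) * 100%.
H = (0.35 / 603) * 100
H = 0.058 %FS

0.058 %FS


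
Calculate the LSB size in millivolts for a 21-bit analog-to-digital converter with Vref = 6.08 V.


The resolution (LSB) of an ADC is Vref / 2^n.
LSB = 6.08 / 2^21
LSB = 6.08 / 2097152
LSB = 2.9e-06 V = 0.00289917 mV

0.00289917 mV


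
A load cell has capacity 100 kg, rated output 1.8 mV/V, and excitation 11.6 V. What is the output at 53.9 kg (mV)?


Vout = rated_output * Vex * (load / capacity).
Vout = 1.8 * 11.6 * (53.9 / 100)
Vout = 1.8 * 11.6 * 0.539
Vout = 11.254 mV

11.254 mV


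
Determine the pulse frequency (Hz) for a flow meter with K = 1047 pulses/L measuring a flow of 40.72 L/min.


Frequency = K * Q / 60 (converting L/min to L/s).
f = 1047 * 40.72 / 60
f = 42633.84 / 60
f = 710.56 Hz

710.56 Hz


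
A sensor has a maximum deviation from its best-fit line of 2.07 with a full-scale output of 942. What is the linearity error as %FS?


Linearity error = (max deviation / full scale) * 100%.
Linearity = (2.07 / 942) * 100
Linearity = 0.22 %FS

0.22 %FS


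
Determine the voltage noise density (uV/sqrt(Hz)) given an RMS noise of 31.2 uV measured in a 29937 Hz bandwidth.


Noise spectral density = Vrms / sqrt(BW).
NSD = 31.2 / sqrt(29937)
NSD = 31.2 / 173.0231
NSD = 0.1803 uV/sqrt(Hz)

0.1803 uV/sqrt(Hz)


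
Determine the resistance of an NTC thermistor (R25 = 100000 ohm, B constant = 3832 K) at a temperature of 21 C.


NTC thermistor equation: Rt = R25 * exp(B * (1/T - 1/T25)).
T in Kelvin: 294.15 K, T25 = 298.15 K
1/T - 1/T25 = 1/294.15 - 1/298.15 = 4.561e-05
B * (1/T - 1/T25) = 3832 * 4.561e-05 = 0.1748
Rt = 100000 * exp(0.1748) = 119097.9 ohm

119097.9 ohm


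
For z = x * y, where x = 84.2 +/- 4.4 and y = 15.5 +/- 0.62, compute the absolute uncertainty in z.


For a product z = x*y, the relative uncertainty is:
uz/z = sqrt((ux/x)^2 + (uy/y)^2)
Relative uncertainties: ux/x = 4.4/84.2 = 0.052257
uy/y = 0.62/15.5 = 0.04
z = 84.2 * 15.5 = 1305.1
uz = 1305.1 * sqrt(0.052257^2 + 0.04^2) = 85.887

85.887


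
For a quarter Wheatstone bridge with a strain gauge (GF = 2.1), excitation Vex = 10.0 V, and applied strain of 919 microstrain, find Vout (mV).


Quarter bridge output: Vout = (GF * epsilon * Vex) / 4.
Vout = (2.1 * 919e-6 * 10.0) / 4
Vout = 0.019299 / 4 V
Vout = 0.00482475 V = 4.8247 mV

4.8247 mV


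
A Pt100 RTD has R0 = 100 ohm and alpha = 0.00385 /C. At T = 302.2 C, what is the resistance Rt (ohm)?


The RTD equation: Rt = R0 * (1 + alpha * T).
Rt = 100 * (1 + 0.00385 * 302.2)
Rt = 100 * (1 + 1.16347)
Rt = 100 * 2.16347
Rt = 216.347 ohm

216.347 ohm


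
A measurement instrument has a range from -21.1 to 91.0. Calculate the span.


Span = upper range - lower range.
Span = 91.0 - (-21.1)
Span = 112.1

112.1


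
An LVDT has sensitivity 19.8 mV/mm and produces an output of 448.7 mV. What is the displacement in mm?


Displacement = Vout / sensitivity.
d = 448.7 / 19.8
d = 22.662 mm

22.662 mm


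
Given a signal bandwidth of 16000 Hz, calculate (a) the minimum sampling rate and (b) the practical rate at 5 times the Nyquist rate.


By Nyquist theorem, fs_min = 2 * fmax.
fs_min = 2 * 16000 = 32000 Hz
Practical rate = 5 * fs_min = 5 * 32000 = 160000 Hz

fs_min = 32000 Hz, fs_practical = 160000 Hz


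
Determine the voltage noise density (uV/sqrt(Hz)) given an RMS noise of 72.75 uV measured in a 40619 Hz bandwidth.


Noise spectral density = Vrms / sqrt(BW).
NSD = 72.75 / sqrt(40619)
NSD = 72.75 / 201.5416
NSD = 0.361 uV/sqrt(Hz)

0.361 uV/sqrt(Hz)


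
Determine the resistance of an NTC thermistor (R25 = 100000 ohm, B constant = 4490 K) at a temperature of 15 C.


NTC thermistor equation: Rt = R25 * exp(B * (1/T - 1/T25)).
T in Kelvin: 288.15 K, T25 = 298.15 K
1/T - 1/T25 = 1/288.15 - 1/298.15 = 0.0001164
B * (1/T - 1/T25) = 4490 * 0.0001164 = 0.5226
Rt = 100000 * exp(0.5226) = 168645.4 ohm

168645.4 ohm


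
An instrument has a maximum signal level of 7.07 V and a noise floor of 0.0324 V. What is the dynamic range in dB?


Dynamic range = 20 * log10(Vmax / Vnoise).
DR = 20 * log10(7.07 / 0.0324)
DR = 20 * log10(218.21)
DR = 46.78 dB

46.78 dB


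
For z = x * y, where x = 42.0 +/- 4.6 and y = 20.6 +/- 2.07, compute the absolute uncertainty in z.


For a product z = x*y, the relative uncertainty is:
uz/z = sqrt((ux/x)^2 + (uy/y)^2)
Relative uncertainties: ux/x = 4.6/42.0 = 0.109524
uy/y = 2.07/20.6 = 0.100485
z = 42.0 * 20.6 = 865.2
uz = 865.2 * sqrt(0.109524^2 + 0.100485^2) = 128.6

128.6


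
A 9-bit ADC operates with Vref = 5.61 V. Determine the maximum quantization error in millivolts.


The maximum quantization error is +/- LSB/2.
LSB = Vref / 2^n = 5.61 / 512 = 0.01095703 V
Max error = LSB / 2 = 0.01095703 / 2 = 0.00547852 V
Max error = 5.4785 mV

5.4785 mV


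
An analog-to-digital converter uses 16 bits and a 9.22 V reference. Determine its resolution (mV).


The resolution (LSB) of an ADC is Vref / 2^n.
LSB = 9.22 / 2^16
LSB = 9.22 / 65536
LSB = 0.00014069 V = 0.14068604 mV

0.14068604 mV


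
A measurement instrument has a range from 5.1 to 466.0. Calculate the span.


Span = upper range - lower range.
Span = 466.0 - (5.1)
Span = 460.9

460.9


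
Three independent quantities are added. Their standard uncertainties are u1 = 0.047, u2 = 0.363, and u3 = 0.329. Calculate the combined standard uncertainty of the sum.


For a sum of independent quantities, uc = sqrt(u1^2 + u2^2 + u3^2).
uc = sqrt(0.047^2 + 0.363^2 + 0.329^2)
uc = sqrt(0.002209 + 0.131769 + 0.108241)
uc = 0.4922

0.4922


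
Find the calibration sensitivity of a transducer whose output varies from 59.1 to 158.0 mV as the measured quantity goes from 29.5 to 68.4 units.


Sensitivity = (y2 - y1) / (x2 - x1).
S = (158.0 - 59.1) / (68.4 - 29.5)
S = 98.9 / 38.9
S = 2.5424 mV/unit

2.5424 mV/unit


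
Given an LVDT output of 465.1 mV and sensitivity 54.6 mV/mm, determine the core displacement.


Displacement = Vout / sensitivity.
d = 465.1 / 54.6
d = 8.518 mm

8.518 mm


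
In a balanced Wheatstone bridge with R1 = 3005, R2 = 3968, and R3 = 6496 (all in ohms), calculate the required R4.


At balance: R1*R4 = R2*R3, so R4 = R2*R3/R1.
R4 = 3968 * 6496 / 3005
R4 = 25776128 / 3005
R4 = 8577.75 ohm

8577.75 ohm


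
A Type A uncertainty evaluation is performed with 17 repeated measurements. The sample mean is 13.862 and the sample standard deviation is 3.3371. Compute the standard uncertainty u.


The standard uncertainty for Type A evaluation is u = s / sqrt(n).
u = 3.3371 / sqrt(17)
u = 3.3371 / 4.1231
u = 0.8094

0.8094


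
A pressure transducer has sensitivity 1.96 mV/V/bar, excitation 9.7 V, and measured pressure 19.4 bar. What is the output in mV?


Output = sensitivity * Vex * P.
Vout = 1.96 * 9.7 * 19.4
Vout = 19.012 * 19.4
Vout = 368.83 mV

368.83 mV


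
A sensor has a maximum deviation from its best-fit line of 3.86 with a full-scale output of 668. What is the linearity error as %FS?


Linearity error = (max deviation / full scale) * 100%.
Linearity = (3.86 / 668) * 100
Linearity = 0.578 %FS

0.578 %FS


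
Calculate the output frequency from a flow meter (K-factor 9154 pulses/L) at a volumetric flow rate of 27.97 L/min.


Frequency = K * Q / 60 (converting L/min to L/s).
f = 9154 * 27.97 / 60
f = 256037.38 / 60
f = 4267.29 Hz

4267.29 Hz


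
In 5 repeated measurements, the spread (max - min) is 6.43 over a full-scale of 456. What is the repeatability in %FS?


Repeatability = (spread / full scale) * 100%.
R = (6.43 / 456) * 100
R = 1.41 %FS

1.41 %FS


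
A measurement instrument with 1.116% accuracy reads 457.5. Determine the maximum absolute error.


Absolute error = (accuracy% / 100) * reading.
Error = (1.116 / 100) * 457.5
Error = 0.01116 * 457.5
Error = 5.1057

5.1057


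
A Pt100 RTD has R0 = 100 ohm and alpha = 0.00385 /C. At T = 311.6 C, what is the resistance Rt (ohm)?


The RTD equation: Rt = R0 * (1 + alpha * T).
Rt = 100 * (1 + 0.00385 * 311.6)
Rt = 100 * (1 + 1.19966)
Rt = 100 * 2.19966
Rt = 219.966 ohm

219.966 ohm


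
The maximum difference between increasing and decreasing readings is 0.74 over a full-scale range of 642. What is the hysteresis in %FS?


Hysteresis = (max difference / full scale) * 100%.
H = (0.74 / 642) * 100
H = 0.115 %FS

0.115 %FS


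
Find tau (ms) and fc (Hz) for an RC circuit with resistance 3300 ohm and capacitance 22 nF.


Time constant: tau = R * C.
tau = 3300 * 2.20e-08 = 7.26e-05 s
tau = 0.0726 ms
Cutoff frequency: fc = 1 / (2*pi*R*C).
fc = 1 / (2*pi*7.26e-05) = 2192.22 Hz

tau = 0.0726 ms, fc = 2192.22 Hz


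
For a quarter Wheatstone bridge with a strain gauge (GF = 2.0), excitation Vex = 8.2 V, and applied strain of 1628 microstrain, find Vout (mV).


Quarter bridge output: Vout = (GF * epsilon * Vex) / 4.
Vout = (2.0 * 1628e-6 * 8.2) / 4
Vout = 0.0266992 / 4 V
Vout = 0.0066748 V = 6.6748 mV

6.6748 mV


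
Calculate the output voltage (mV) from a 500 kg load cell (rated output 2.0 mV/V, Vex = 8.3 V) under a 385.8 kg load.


Vout = rated_output * Vex * (load / capacity).
Vout = 2.0 * 8.3 * (385.8 / 500)
Vout = 2.0 * 8.3 * 0.7716
Vout = 12.809 mV

12.809 mV


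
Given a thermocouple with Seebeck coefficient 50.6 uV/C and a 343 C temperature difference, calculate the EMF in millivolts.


The thermocouple output V = sensitivity * dT.
V = 50.6 uV/C * 343 C
V = 17355.8 uV
V = 17.356 mV

17.356 mV


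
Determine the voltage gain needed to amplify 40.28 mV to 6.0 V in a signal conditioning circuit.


Gain = Vout / Vin (converting to same units).
G = 6.0 V / 40.28 mV
G = 6000.0 mV / 40.28 mV
G = 148.96

148.96


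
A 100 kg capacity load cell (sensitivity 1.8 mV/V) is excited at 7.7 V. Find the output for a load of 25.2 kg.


Vout = rated_output * Vex * (load / capacity).
Vout = 1.8 * 7.7 * (25.2 / 100)
Vout = 1.8 * 7.7 * 0.252
Vout = 3.493 mV

3.493 mV


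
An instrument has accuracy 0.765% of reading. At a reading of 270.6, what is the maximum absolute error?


Absolute error = (accuracy% / 100) * reading.
Error = (0.765 / 100) * 270.6
Error = 0.00765 * 270.6
Error = 2.0701

2.0701


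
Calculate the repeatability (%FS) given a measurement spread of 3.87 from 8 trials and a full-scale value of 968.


Repeatability = (spread / full scale) * 100%.
R = (3.87 / 968) * 100
R = 0.4 %FS

0.4 %FS


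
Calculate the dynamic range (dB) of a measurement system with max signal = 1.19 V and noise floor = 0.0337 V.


Dynamic range = 20 * log10(Vmax / Vnoise).
DR = 20 * log10(1.19 / 0.0337)
DR = 20 * log10(35.31)
DR = 30.96 dB

30.96 dB


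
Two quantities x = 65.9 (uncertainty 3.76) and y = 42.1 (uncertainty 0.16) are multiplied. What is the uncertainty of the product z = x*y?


For a product z = x*y, the relative uncertainty is:
uz/z = sqrt((ux/x)^2 + (uy/y)^2)
Relative uncertainties: ux/x = 3.76/65.9 = 0.057056
uy/y = 0.16/42.1 = 0.0038
z = 65.9 * 42.1 = 2774.4
uz = 2774.4 * sqrt(0.057056^2 + 0.0038^2) = 158.647

158.647


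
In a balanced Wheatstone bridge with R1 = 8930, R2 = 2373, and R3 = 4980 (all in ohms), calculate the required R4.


At balance: R1*R4 = R2*R3, so R4 = R2*R3/R1.
R4 = 2373 * 4980 / 8930
R4 = 11817540 / 8930
R4 = 1323.35 ohm

1323.35 ohm


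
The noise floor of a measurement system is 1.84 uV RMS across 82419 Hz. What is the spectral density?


Noise spectral density = Vrms / sqrt(BW).
NSD = 1.84 / sqrt(82419)
NSD = 1.84 / 287.0871
NSD = 0.0064 uV/sqrt(Hz)

0.0064 uV/sqrt(Hz)


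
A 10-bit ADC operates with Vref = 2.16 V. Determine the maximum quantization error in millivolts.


The maximum quantization error is +/- LSB/2.
LSB = Vref / 2^n = 2.16 / 1024 = 0.00210938 V
Max error = LSB / 2 = 0.00210938 / 2 = 0.00105469 V
Max error = 1.0547 mV

1.0547 mV


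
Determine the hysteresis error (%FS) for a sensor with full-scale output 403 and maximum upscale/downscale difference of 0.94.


Hysteresis = (max difference / full scale) * 100%.
H = (0.94 / 403) * 100
H = 0.233 %FS

0.233 %FS


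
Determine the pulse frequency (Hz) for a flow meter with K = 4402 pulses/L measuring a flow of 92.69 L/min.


Frequency = K * Q / 60 (converting L/min to L/s).
f = 4402 * 92.69 / 60
f = 408021.38 / 60
f = 6800.36 Hz

6800.36 Hz


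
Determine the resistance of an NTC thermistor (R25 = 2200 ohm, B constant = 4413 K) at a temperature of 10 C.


NTC thermistor equation: Rt = R25 * exp(B * (1/T - 1/T25)).
T in Kelvin: 283.15 K, T25 = 298.15 K
1/T - 1/T25 = 1/283.15 - 1/298.15 = 0.00017768
B * (1/T - 1/T25) = 4413 * 0.00017768 = 0.7841
Rt = 2200 * exp(0.7841) = 4819.0 ohm

4819.0 ohm


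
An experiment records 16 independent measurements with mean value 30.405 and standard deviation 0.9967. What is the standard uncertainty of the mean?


The standard uncertainty for Type A evaluation is u = s / sqrt(n).
u = 0.9967 / sqrt(16)
u = 0.9967 / 4.0
u = 0.2492

0.2492


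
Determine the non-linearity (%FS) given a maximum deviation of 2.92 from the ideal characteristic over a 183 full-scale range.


Linearity error = (max deviation / full scale) * 100%.
Linearity = (2.92 / 183) * 100
Linearity = 1.596 %FS

1.596 %FS


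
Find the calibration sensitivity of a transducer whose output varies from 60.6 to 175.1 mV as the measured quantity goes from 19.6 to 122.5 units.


Sensitivity = (y2 - y1) / (x2 - x1).
S = (175.1 - 60.6) / (122.5 - 19.6)
S = 114.5 / 102.9
S = 1.1127 mV/unit

1.1127 mV/unit


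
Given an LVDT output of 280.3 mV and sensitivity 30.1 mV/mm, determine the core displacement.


Displacement = Vout / sensitivity.
d = 280.3 / 30.1
d = 9.312 mm

9.312 mm


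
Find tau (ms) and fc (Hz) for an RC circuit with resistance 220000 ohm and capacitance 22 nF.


Time constant: tau = R * C.
tau = 220000 * 2.20e-08 = 0.00484 s
tau = 4.84 ms
Cutoff frequency: fc = 1 / (2*pi*R*C).
fc = 1 / (2*pi*0.00484) = 32.88 Hz

tau = 4.84 ms, fc = 32.88 Hz


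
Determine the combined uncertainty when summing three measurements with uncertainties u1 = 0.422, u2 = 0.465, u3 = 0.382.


For a sum of independent quantities, uc = sqrt(u1^2 + u2^2 + u3^2).
uc = sqrt(0.422^2 + 0.465^2 + 0.382^2)
uc = sqrt(0.178084 + 0.216225 + 0.145924)
uc = 0.735

0.735


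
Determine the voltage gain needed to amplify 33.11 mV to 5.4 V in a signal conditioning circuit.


Gain = Vout / Vin (converting to same units).
G = 5.4 V / 33.11 mV
G = 5400.0 mV / 33.11 mV
G = 163.09

163.09


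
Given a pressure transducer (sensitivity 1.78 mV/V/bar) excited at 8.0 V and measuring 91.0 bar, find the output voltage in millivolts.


Output = sensitivity * Vex * P.
Vout = 1.78 * 8.0 * 91.0
Vout = 14.24 * 91.0
Vout = 1295.84 mV

1295.84 mV


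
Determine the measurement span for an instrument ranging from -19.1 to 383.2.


Span = upper range - lower range.
Span = 383.2 - (-19.1)
Span = 402.3

402.3


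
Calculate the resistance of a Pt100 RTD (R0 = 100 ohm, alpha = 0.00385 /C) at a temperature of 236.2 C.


The RTD equation: Rt = R0 * (1 + alpha * T).
Rt = 100 * (1 + 0.00385 * 236.2)
Rt = 100 * (1 + 0.90937)
Rt = 100 * 1.90937
Rt = 190.937 ohm

190.937 ohm


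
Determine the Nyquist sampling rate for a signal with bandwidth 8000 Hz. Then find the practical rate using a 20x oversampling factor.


By Nyquist theorem, fs_min = 2 * fmax.
fs_min = 2 * 8000 = 16000 Hz
Practical rate = 20 * fs_min = 20 * 16000 = 320000 Hz

fs_min = 16000 Hz, fs_practical = 320000 Hz


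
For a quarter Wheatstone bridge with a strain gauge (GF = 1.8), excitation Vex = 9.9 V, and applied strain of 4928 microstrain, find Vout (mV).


Quarter bridge output: Vout = (GF * epsilon * Vex) / 4.
Vout = (1.8 * 4928e-6 * 9.9) / 4
Vout = 0.08781696 / 4 V
Vout = 0.02195424 V = 21.9542 mV

21.9542 mV


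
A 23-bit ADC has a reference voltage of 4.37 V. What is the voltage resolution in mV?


The resolution (LSB) of an ADC is Vref / 2^n.
LSB = 4.37 / 2^23
LSB = 4.37 / 8388608
LSB = 5.2e-07 V = 0.00052094 mV

0.00052094 mV


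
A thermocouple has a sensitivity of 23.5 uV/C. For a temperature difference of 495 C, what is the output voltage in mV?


The thermocouple output V = sensitivity * dT.
V = 23.5 uV/C * 495 C
V = 11632.5 uV
V = 11.633 mV

11.633 mV


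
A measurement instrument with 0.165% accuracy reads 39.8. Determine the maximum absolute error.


Absolute error = (accuracy% / 100) * reading.
Error = (0.165 / 100) * 39.8
Error = 0.00165 * 39.8
Error = 0.0657

0.0657


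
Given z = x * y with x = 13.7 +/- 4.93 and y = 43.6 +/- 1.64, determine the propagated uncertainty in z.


For a product z = x*y, the relative uncertainty is:
uz/z = sqrt((ux/x)^2 + (uy/y)^2)
Relative uncertainties: ux/x = 4.93/13.7 = 0.359854
uy/y = 1.64/43.6 = 0.037615
z = 13.7 * 43.6 = 597.3
uz = 597.3 * sqrt(0.359854^2 + 0.037615^2) = 216.119

216.119


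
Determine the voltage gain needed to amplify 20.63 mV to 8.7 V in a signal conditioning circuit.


Gain = Vout / Vin (converting to same units).
G = 8.7 V / 20.63 mV
G = 8700.0 mV / 20.63 mV
G = 421.72

421.72


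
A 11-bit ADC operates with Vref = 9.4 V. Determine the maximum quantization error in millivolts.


The maximum quantization error is +/- LSB/2.
LSB = Vref / 2^n = 9.4 / 2048 = 0.00458984 V
Max error = LSB / 2 = 0.00458984 / 2 = 0.00229492 V
Max error = 2.2949 mV

2.2949 mV


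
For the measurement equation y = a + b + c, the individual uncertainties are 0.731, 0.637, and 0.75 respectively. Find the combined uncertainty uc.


For a sum of independent quantities, uc = sqrt(u1^2 + u2^2 + u3^2).
uc = sqrt(0.731^2 + 0.637^2 + 0.75^2)
uc = sqrt(0.534361 + 0.405769 + 0.5625)
uc = 1.2258

1.2258


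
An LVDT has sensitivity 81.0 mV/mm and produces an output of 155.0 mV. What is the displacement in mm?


Displacement = Vout / sensitivity.
d = 155.0 / 81.0
d = 1.914 mm

1.914 mm


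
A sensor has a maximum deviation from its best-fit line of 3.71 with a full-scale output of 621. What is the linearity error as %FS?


Linearity error = (max deviation / full scale) * 100%.
Linearity = (3.71 / 621) * 100
Linearity = 0.597 %FS

0.597 %FS


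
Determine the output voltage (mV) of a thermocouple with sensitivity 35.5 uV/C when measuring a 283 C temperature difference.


The thermocouple output V = sensitivity * dT.
V = 35.5 uV/C * 283 C
V = 10046.5 uV
V = 10.046 mV

10.046 mV


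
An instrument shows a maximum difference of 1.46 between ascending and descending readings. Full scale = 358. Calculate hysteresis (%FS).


Hysteresis = (max difference / full scale) * 100%.
H = (1.46 / 358) * 100
H = 0.408 %FS

0.408 %FS


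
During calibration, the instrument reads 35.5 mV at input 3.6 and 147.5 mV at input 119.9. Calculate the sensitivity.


Sensitivity = (y2 - y1) / (x2 - x1).
S = (147.5 - 35.5) / (119.9 - 3.6)
S = 112.0 / 116.3
S = 0.963 mV/unit

0.963 mV/unit


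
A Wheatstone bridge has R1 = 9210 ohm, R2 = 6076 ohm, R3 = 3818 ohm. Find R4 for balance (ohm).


At balance: R1*R4 = R2*R3, so R4 = R2*R3/R1.
R4 = 6076 * 3818 / 9210
R4 = 23198168 / 9210
R4 = 2518.8 ohm

2518.8 ohm


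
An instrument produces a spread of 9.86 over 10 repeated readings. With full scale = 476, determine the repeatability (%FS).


Repeatability = (spread / full scale) * 100%.
R = (9.86 / 476) * 100
R = 2.071 %FS

2.071 %FS


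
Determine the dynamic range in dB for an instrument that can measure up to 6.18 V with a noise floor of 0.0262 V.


Dynamic range = 20 * log10(Vmax / Vnoise).
DR = 20 * log10(6.18 / 0.0262)
DR = 20 * log10(235.88)
DR = 47.45 dB

47.45 dB


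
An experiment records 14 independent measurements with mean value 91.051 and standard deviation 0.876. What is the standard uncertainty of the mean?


The standard uncertainty for Type A evaluation is u = s / sqrt(n).
u = 0.876 / sqrt(14)
u = 0.876 / 3.7417
u = 0.2341

0.2341


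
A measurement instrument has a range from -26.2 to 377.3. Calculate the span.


Span = upper range - lower range.
Span = 377.3 - (-26.2)
Span = 403.5

403.5


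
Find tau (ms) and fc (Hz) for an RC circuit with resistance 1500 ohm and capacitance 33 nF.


Time constant: tau = R * C.
tau = 1500 * 3.30e-08 = 4.95e-05 s
tau = 0.0495 ms
Cutoff frequency: fc = 1 / (2*pi*R*C).
fc = 1 / (2*pi*4.95e-05) = 3215.25 Hz

tau = 0.0495 ms, fc = 3215.25 Hz


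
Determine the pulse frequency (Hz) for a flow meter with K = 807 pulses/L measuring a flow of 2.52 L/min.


Frequency = K * Q / 60 (converting L/min to L/s).
f = 807 * 2.52 / 60
f = 2033.64 / 60
f = 33.89 Hz

33.89 Hz


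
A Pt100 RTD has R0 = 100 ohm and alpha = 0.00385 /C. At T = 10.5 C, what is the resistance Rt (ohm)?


The RTD equation: Rt = R0 * (1 + alpha * T).
Rt = 100 * (1 + 0.00385 * 10.5)
Rt = 100 * (1 + 0.040425)
Rt = 100 * 1.040425
Rt = 104.042 ohm

104.042 ohm


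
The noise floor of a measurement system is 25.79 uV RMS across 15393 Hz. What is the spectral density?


Noise spectral density = Vrms / sqrt(BW).
NSD = 25.79 / sqrt(15393)
NSD = 25.79 / 124.0685
NSD = 0.2079 uV/sqrt(Hz)

0.2079 uV/sqrt(Hz)


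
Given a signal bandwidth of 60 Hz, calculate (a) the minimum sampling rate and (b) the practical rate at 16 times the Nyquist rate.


By Nyquist theorem, fs_min = 2 * fmax.
fs_min = 2 * 60 = 120 Hz
Practical rate = 16 * fs_min = 16 * 120 = 1920 Hz

fs_min = 120 Hz, fs_practical = 1920 Hz


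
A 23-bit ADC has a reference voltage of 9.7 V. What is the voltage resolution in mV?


The resolution (LSB) of an ADC is Vref / 2^n.
LSB = 9.7 / 2^23
LSB = 9.7 / 8388608
LSB = 1.16e-06 V = 0.00115633 mV

0.00115633 mV


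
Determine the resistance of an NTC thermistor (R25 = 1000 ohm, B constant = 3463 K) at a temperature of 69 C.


NTC thermistor equation: Rt = R25 * exp(B * (1/T - 1/T25)).
T in Kelvin: 342.15 K, T25 = 298.15 K
1/T - 1/T25 = 1/342.15 - 1/298.15 = -0.00043132
B * (1/T - 1/T25) = 3463 * -0.00043132 = -1.4937
Rt = 1000 * exp(-1.4937) = 224.5 ohm

224.5 ohm


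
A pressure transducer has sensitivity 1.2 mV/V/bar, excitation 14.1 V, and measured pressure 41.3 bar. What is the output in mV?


Output = sensitivity * Vex * P.
Vout = 1.2 * 14.1 * 41.3
Vout = 16.92 * 41.3
Vout = 698.8 mV

698.8 mV


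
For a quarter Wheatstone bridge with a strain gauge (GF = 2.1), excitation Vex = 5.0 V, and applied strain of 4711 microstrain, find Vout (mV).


Quarter bridge output: Vout = (GF * epsilon * Vex) / 4.
Vout = (2.1 * 4711e-6 * 5.0) / 4
Vout = 0.0494655 / 4 V
Vout = 0.01236638 V = 12.3664 mV

12.3664 mV


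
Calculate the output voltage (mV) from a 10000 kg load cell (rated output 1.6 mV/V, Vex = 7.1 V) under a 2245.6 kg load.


Vout = rated_output * Vex * (load / capacity).
Vout = 1.6 * 7.1 * (2245.6 / 10000)
Vout = 1.6 * 7.1 * 0.22456
Vout = 2.551 mV

2.551 mV


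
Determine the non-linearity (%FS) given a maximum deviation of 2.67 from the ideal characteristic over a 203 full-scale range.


Linearity error = (max deviation / full scale) * 100%.
Linearity = (2.67 / 203) * 100
Linearity = 1.315 %FS

1.315 %FS


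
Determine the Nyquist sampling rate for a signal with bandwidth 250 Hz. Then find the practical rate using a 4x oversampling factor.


By Nyquist theorem, fs_min = 2 * fmax.
fs_min = 2 * 250 = 500 Hz
Practical rate = 4 * fs_min = 4 * 500 = 2000 Hz

fs_min = 500 Hz, fs_practical = 2000 Hz


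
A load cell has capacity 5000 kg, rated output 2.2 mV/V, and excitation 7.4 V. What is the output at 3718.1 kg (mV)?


Vout = rated_output * Vex * (load / capacity).
Vout = 2.2 * 7.4 * (3718.1 / 5000)
Vout = 2.2 * 7.4 * 0.74362
Vout = 12.106 mV

12.106 mV


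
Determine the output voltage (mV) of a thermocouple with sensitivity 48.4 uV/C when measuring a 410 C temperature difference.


The thermocouple output V = sensitivity * dT.
V = 48.4 uV/C * 410 C
V = 19844.0 uV
V = 19.844 mV

19.844 mV


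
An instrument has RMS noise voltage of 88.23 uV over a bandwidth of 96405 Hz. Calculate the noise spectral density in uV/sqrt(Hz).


Noise spectral density = Vrms / sqrt(BW).
NSD = 88.23 / sqrt(96405)
NSD = 88.23 / 310.4915
NSD = 0.2842 uV/sqrt(Hz)

0.2842 uV/sqrt(Hz)


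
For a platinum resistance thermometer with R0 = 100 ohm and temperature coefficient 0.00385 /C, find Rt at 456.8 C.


The RTD equation: Rt = R0 * (1 + alpha * T).
Rt = 100 * (1 + 0.00385 * 456.8)
Rt = 100 * (1 + 1.75868)
Rt = 100 * 2.75868
Rt = 275.868 ohm

275.868 ohm


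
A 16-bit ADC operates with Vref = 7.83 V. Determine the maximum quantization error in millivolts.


The maximum quantization error is +/- LSB/2.
LSB = Vref / 2^n = 7.83 / 65536 = 0.00011948 V
Max error = LSB / 2 = 0.00011948 / 2 = 5.974e-05 V
Max error = 0.0597 mV

0.0597 mV


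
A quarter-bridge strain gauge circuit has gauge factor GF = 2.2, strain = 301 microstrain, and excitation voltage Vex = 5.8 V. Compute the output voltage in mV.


Quarter bridge output: Vout = (GF * epsilon * Vex) / 4.
Vout = (2.2 * 301e-6 * 5.8) / 4
Vout = 0.00384076 / 4 V
Vout = 0.00096019 V = 0.9602 mV

0.9602 mV


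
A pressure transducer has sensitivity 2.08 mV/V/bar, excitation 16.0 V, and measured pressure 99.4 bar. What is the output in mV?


Output = sensitivity * Vex * P.
Vout = 2.08 * 16.0 * 99.4
Vout = 33.28 * 99.4
Vout = 3308.03 mV

3308.03 mV


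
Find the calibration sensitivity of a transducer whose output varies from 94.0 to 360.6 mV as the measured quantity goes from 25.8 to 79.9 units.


Sensitivity = (y2 - y1) / (x2 - x1).
S = (360.6 - 94.0) / (79.9 - 25.8)
S = 266.6 / 54.1
S = 4.9279 mV/unit

4.9279 mV/unit


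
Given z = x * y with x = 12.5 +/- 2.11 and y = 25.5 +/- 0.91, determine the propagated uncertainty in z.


For a product z = x*y, the relative uncertainty is:
uz/z = sqrt((ux/x)^2 + (uy/y)^2)
Relative uncertainties: ux/x = 2.11/12.5 = 0.1688
uy/y = 0.91/25.5 = 0.035686
z = 12.5 * 25.5 = 318.8
uz = 318.8 * sqrt(0.1688^2 + 0.035686^2) = 54.994

54.994


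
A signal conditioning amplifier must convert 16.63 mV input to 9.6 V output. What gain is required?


Gain = Vout / Vin (converting to same units).
G = 9.6 V / 16.63 mV
G = 9600.0 mV / 16.63 mV
G = 577.27

577.27


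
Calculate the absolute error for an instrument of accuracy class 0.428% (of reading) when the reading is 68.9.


Absolute error = (accuracy% / 100) * reading.
Error = (0.428 / 100) * 68.9
Error = 0.00428 * 68.9
Error = 0.2949

0.2949


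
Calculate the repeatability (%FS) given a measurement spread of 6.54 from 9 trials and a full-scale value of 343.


Repeatability = (spread / full scale) * 100%.
R = (6.54 / 343) * 100
R = 1.907 %FS

1.907 %FS


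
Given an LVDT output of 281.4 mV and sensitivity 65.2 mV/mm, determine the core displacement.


Displacement = Vout / sensitivity.
d = 281.4 / 65.2
d = 4.316 mm

4.316 mm


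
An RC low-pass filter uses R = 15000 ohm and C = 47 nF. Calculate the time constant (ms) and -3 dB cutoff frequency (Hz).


Time constant: tau = R * C.
tau = 15000 * 4.70e-08 = 0.000705 s
tau = 0.705 ms
Cutoff frequency: fc = 1 / (2*pi*R*C).
fc = 1 / (2*pi*0.000705) = 225.75 Hz

tau = 0.705 ms, fc = 225.75 Hz


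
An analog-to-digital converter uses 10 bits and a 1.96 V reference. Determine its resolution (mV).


The resolution (LSB) of an ADC is Vref / 2^n.
LSB = 1.96 / 2^10
LSB = 1.96 / 1024
LSB = 0.00191406 V = 1.9140625 mV

1.9140625 mV


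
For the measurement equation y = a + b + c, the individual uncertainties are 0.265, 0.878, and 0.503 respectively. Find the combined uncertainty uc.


For a sum of independent quantities, uc = sqrt(u1^2 + u2^2 + u3^2).
uc = sqrt(0.265^2 + 0.878^2 + 0.503^2)
uc = sqrt(0.070225 + 0.770884 + 0.253009)
uc = 1.046

1.046


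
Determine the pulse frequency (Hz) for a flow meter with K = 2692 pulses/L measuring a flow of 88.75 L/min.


Frequency = K * Q / 60 (converting L/min to L/s).
f = 2692 * 88.75 / 60
f = 238915.0 / 60
f = 3981.92 Hz

3981.92 Hz


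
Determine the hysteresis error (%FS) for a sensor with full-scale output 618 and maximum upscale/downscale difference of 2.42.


Hysteresis = (max difference / full scale) * 100%.
H = (2.42 / 618) * 100
H = 0.392 %FS

0.392 %FS


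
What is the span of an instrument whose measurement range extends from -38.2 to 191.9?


Span = upper range - lower range.
Span = 191.9 - (-38.2)
Span = 230.1

230.1


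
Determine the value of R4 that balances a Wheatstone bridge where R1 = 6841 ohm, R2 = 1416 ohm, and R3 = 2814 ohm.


At balance: R1*R4 = R2*R3, so R4 = R2*R3/R1.
R4 = 1416 * 2814 / 6841
R4 = 3984624 / 6841
R4 = 582.46 ohm

582.46 ohm


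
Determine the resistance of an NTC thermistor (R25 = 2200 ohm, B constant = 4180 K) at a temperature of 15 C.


NTC thermistor equation: Rt = R25 * exp(B * (1/T - 1/T25)).
T in Kelvin: 288.15 K, T25 = 298.15 K
1/T - 1/T25 = 1/288.15 - 1/298.15 = 0.0001164
B * (1/T - 1/T25) = 4180 * 0.0001164 = 0.4865
Rt = 2200 * exp(0.4865) = 3578.7 ohm

3578.7 ohm


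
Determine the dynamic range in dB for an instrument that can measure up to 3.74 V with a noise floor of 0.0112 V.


Dynamic range = 20 * log10(Vmax / Vnoise).
DR = 20 * log10(3.74 / 0.0112)
DR = 20 * log10(333.93)
DR = 50.47 dB

50.47 dB


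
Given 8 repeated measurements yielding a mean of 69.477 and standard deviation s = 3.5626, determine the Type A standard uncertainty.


The standard uncertainty for Type A evaluation is u = s / sqrt(n).
u = 3.5626 / sqrt(8)
u = 3.5626 / 2.8284
u = 1.2596

1.2596


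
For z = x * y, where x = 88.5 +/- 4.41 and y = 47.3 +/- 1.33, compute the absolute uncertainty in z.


For a product z = x*y, the relative uncertainty is:
uz/z = sqrt((ux/x)^2 + (uy/y)^2)
Relative uncertainties: ux/x = 4.41/88.5 = 0.049831
uy/y = 1.33/47.3 = 0.028118
z = 88.5 * 47.3 = 4186.1
uz = 4186.1 * sqrt(0.049831^2 + 0.028118^2) = 239.511

239.511


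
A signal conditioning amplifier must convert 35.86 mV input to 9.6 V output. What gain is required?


Gain = Vout / Vin (converting to same units).
G = 9.6 V / 35.86 mV
G = 9600.0 mV / 35.86 mV
G = 267.71

267.71


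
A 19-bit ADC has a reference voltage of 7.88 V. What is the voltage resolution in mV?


The resolution (LSB) of an ADC is Vref / 2^n.
LSB = 7.88 / 2^19
LSB = 7.88 / 524288
LSB = 1.503e-05 V = 0.01502991 mV

0.01502991 mV


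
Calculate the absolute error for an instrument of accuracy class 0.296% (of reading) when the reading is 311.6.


Absolute error = (accuracy% / 100) * reading.
Error = (0.296 / 100) * 311.6
Error = 0.00296 * 311.6
Error = 0.9223

0.9223


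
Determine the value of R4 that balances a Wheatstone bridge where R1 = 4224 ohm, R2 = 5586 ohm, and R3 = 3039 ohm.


At balance: R1*R4 = R2*R3, so R4 = R2*R3/R1.
R4 = 5586 * 3039 / 4224
R4 = 16975854 / 4224
R4 = 4018.9 ohm

4018.9 ohm


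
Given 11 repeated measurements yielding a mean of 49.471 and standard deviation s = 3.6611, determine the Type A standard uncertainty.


The standard uncertainty for Type A evaluation is u = s / sqrt(n).
u = 3.6611 / sqrt(11)
u = 3.6611 / 3.3166
u = 1.1039

1.1039
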